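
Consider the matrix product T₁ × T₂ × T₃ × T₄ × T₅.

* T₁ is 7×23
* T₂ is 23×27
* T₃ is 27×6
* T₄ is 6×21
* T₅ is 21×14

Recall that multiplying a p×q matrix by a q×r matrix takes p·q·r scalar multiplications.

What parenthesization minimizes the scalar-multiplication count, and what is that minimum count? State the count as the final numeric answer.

Adjacent pairs: T₁T₂ = 7·23·27 = 4347; T₂T₃ = 23·27·6 = 3726; T₃T₄ = 27·6·21 = 3402; T₄T₅ = 6·21·14 = 1764.
Length 3: T₁..T₃: k=1: 0+3726+7·23·6=4692; k=2: 4347+0+7·27·6=5481 → min 4692 | T₂..T₄: k=2: 0+3402+23·27·21=16443; k=3: 3726+0+23·6·21=6624 → min 6624 | T₃..T₅: k=3: 0+1764+27·6·14=4032; k=4: 3402+0+27·21·14=11340 → min 4032.
Length 4: T₁..T₄: k=1: 0+6624+7·23·21=10005; k=2: 4347+3402+7·27·21=11718; k=3: 4692+0+7·6·21=5574 → min 5574 | T₂..T₅: k=2: 0+4032+23·27·14=12726; k=3: 3726+1764+23·6·14=7422; k=4: 6624+0+23·21·14=13386 → min 7422.
Length 5: T₁..T₅: k=1: 0+7422+7·23·14=9676; k=2: 4347+4032+7·27·14=11025; k=3: 4692+1764+7·6·14=7044; k=4: 5574+0+7·21·14=7632 → min 7044.
Optimal parenthesization: ((T₁ × (T₂ × T₃)) × (T₄ × T₅)) with cost 7044.

7044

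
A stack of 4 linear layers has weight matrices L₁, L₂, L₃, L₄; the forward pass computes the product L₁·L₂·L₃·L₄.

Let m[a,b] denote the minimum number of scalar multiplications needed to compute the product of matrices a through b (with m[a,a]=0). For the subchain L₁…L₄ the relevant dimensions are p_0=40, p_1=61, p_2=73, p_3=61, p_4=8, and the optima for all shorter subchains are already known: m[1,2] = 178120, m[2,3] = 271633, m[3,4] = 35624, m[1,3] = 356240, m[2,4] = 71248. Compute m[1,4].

m[1,4] = min over k∈[1,3] of m[1,k]+m[k+1,4]+p_{0}·p_k·p_{4}.
k=1: 0 + 71248 + 40·61·8 = 90768; k=2: 178120 + 35624 + 40·73·8 = 237104; k=3: 356240 + 0 + 40·61·8 = 375760.
Minimum: 90768 at k=1.

90768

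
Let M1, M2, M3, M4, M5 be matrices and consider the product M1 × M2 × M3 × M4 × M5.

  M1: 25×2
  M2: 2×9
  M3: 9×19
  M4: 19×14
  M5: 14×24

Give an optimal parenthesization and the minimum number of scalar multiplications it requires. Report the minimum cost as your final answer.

2746

Adjacent pairs: M1M2 = 25·2·9 = 450; M2M3 = 2·9·19 = 342; M3M4 = 9·19·14 = 2394; M4M5 = 19·14·24 = 6384.
Length 3: M1..M3: k=1: 0+342+25·2·19=1292; k=2: 450+0+25·9·19=4725 → min 1292 | M2..M4: k=2: 0+2394+2·9·14=2646; k=3: 342+0+2·19·14=874 → min 874 | M3..M5: k=3: 0+6384+9·19·24=10488; k=4: 2394+0+9·14·24=5418 → min 5418.
Length 4: M1..M4: k=1: 0+874+25·2·14=1574; k=2: 450+2394+25·9·14=5994; k=3: 1292+0+25·19·14=7942 → min 1574 | M2..M5: k=2: 0+5418+2·9·24=5850; k=3: 342+6384+2·19·24=7638; k=4: 874+0+2·14·24=1546 → min 1546.
Length 5: M1..M5: k=1: 0+1546+25·2·24=2746; k=2: 450+5418+25·9·24=11268; k=3: 1292+6384+25·19·24=19076; k=4: 1574+0+25·14·24=9974 → min 2746.
Optimal parenthesization: (M1 × (((M2 × M3) × M4) × M5)) with cost 2746.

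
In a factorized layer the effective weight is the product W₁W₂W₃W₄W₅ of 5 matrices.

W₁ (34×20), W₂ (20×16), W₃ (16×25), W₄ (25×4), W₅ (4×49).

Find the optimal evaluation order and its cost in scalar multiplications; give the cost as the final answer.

12264

Adjacent pairs: W₁W₂ = 34·20·16 = 10880; W₂W₃ = 20·16·25 = 8000; W₃W₄ = 16·25·4 = 1600; W₄W₅ = 25·4·49 = 4900.
Length 3: W₁..W₃: k=1: 0+8000+34·20·25=25000; k=2: 10880+0+34·16·25=24480 → min 24480 | W₂..W₄: k=2: 0+1600+20·16·4=2880; k=3: 8000+0+20·25·4=10000 → min 2880 | W₃..W₅: k=3: 0+4900+16·25·49=24500; k=4: 1600+0+16·4·49=4736 → min 4736.
Length 4: W₁..W₄: k=1: 0+2880+34·20·4=5600; k=2: 10880+1600+34·16·4=14656; k=3: 24480+0+34·25·4=27880 → min 5600 | W₂..W₅: k=2: 0+4736+20·16·49=20416; k=3: 8000+4900+20·25·49=37400; k=4: 2880+0+20·4·49=6800 → min 6800.
Length 5: W₁..W₅: k=1: 0+6800+34·20·49=40120; k=2: 10880+4736+34·16·49=42272; k=3: 24480+4900+34·25·49=71030; k=4: 5600+0+34·4·49=12264 → min 12264.
Optimal parenthesization: ((W₁(W₂(W₃W₄)))W₅) with cost 12264.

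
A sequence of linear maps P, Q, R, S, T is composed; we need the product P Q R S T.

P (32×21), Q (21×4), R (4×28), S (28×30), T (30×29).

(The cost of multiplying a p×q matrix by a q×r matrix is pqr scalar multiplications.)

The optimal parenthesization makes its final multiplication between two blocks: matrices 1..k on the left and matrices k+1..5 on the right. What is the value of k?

Adjacent pairs: PQ = 32·21·4 = 2688; QR = 21·4·28 = 2352; RS = 4·28·30 = 3360; ST = 28·30·29 = 24360.
Length 3: P..R: k=1: 0+2352+32·21·28=21168; k=2: 2688+0+32·4·28=6272 → min 6272 | Q..S: k=2: 0+3360+21·4·30=5880; k=3: 2352+0+21·28·30=19992 → min 5880 | R..T: k=3: 0+24360+4·28·29=27608; k=4: 3360+0+4·30·29=6840 → min 6840.
Length 4: P..S: k=1: 0+5880+32·21·30=26040; k=2: 2688+3360+32·4·30=9888; k=3: 6272+0+32·28·30=33152 → min 9888 | Q..T: k=2: 0+6840+21·4·29=9276; k=3: 2352+24360+21·28·29=43764; k=4: 5880+0+21·30·29=24150 → min 9276.
Top-level splits: k=1: (P..P)·(Q..T) → 0+9276+32·21·29 = 28764; k=2: (P..Q)·(R..T) → 2688+6840+32·4·29 = 13240; k=3: (P..R)·(S..T) → 6272+24360+32·28·29 = 56616; k=4: (P..S)·(T..T) → 9888+0+32·30·29 = 37728.
Best split is after Q, i.e. k = 2.

2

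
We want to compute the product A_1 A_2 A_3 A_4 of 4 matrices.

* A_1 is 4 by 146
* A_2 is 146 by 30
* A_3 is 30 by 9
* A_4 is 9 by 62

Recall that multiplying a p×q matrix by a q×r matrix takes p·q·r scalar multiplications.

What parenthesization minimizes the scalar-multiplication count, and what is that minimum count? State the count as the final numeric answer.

Adjacent pairs: A_1A_2 = 4·146·30 = 17520; A_2A_3 = 146·30·9 = 39420; A_3A_4 = 30·9·62 = 16740.
Length 3: A_1..A_3: k=1: 0+39420+4·146·9=44676; k=2: 17520+0+4·30·9=18600 → min 18600 | A_2..A_4: k=2: 0+16740+146·30·62=288300; k=3: 39420+0+146·9·62=120888 → min 120888.
Length 4: A_1..A_4: k=1: 0+120888+4·146·62=157096; k=2: 17520+16740+4·30·62=41700; k=3: 18600+0+4·9·62=20832 → min 20832.
Optimal parenthesization: (((A_1 A_2) A_3) A_4) with cost 20832.

20832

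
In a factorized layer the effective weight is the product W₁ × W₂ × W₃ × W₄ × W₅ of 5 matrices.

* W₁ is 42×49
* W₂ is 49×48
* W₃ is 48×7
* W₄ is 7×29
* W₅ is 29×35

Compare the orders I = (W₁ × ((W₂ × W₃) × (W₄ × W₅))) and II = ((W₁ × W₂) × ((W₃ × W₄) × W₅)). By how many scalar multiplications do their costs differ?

Order I = (W₁ × ((W₂ × W₃) × (W₄ × W₅))): (W₂ × W₃): 49×48 by 48×7 → 49×7, cost 49·48·7 = 16464; (W₄ × W₅): 7×29 by 29×35 → 7×35, cost 7·29·35 = 7105; ((W₂ × W₃) × (W₄ × W₅)): 49×7 by 7×35 → 49×35, cost 49·7·35 = 12005; cumulative 35574; (W₁ × ((W₂ × W₃) × (W₄ × W₅))): 42×49 by 49×35 → 42×35, cost 42·49·35 = 72030; cumulative 107604. Total 107604.
Order II = ((W₁ × W₂) × ((W₃ × W₄) × W₅)): (W₁ × W₂): 42×49 by 49×48 → 42×48, cost 42·49·48 = 98784; (W₃ × W₄): 48×7 by 7×29 → 48×29, cost 48·7·29 = 9744; ((W₃ × W₄) × W₅): 48×29 by 29×35 → 48×35, cost 48·29·35 = 48720; cumulative 58464; ((W₁ × W₂) × ((W₃ × W₄) × W₅)): 42×48 by 48×35 → 42×35, cost 42·48·35 = 70560; cumulative 227808. Total 227808.
Difference: |107604 − 227808| = 120204.

120204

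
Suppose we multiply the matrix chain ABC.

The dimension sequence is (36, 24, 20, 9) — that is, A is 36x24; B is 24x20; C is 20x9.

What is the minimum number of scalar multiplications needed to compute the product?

Order (A(BC)): (BC): 24×20 by 20×9 → 24×9, cost 24·20·9 = 4320; (A(BC)): 36×24 by 24×9 → 36×9, cost 36·24·9 = 7776; cumulative 12096. Total 12096.
Order ((AB)C): (AB): 36×24 by 24×20 → 36×20, cost 36·24·20 = 17280; ((AB)C): 36×20 by 20×9 → 36×9, cost 36·20·9 = 6480; cumulative 23760. Total 23760.
Minimum: 12096.

12096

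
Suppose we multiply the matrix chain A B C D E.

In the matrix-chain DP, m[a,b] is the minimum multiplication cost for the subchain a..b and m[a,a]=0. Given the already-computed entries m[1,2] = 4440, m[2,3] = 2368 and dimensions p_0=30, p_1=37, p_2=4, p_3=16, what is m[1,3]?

m[1,3] = min over k∈[1,2] of m[1,k]+m[k+1,3]+p_{0}·p_k·p_{3}.
k=1: 0 + 2368 + 30·37·16 = 20128; k=2: 4440 + 0 + 30·4·16 = 6360.
Minimum: 6360 at k=2.

6360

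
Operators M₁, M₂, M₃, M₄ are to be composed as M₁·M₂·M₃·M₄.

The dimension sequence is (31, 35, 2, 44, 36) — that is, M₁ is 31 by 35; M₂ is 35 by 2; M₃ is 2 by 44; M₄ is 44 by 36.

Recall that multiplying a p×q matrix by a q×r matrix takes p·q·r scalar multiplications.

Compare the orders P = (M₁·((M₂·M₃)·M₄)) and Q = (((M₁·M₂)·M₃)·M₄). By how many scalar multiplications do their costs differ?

Order P = (M₁·((M₂·M₃)·M₄)): (M₂·M₃): 35×2 by 2×44 → 35×44, cost 35·2·44 = 3080; ((M₂·M₃)·M₄): 35×44 by 44×36 → 35×36, cost 35·44·36 = 55440; cumulative 58520; (M₁·((M₂·M₃)·M₄)): 31×35 by 35×36 → 31×36, cost 31·35·36 = 39060; cumulative 97580. Total 97580.
Order Q = (((M₁·M₂)·M₃)·M₄): (M₁·M₂): 31×35 by 35×2 → 31×2, cost 31·35·2 = 2170; ((M₁·M₂)·M₃): 31×2 by 2×44 → 31×44, cost 31·2·44 = 2728; cumulative 4898; (((M₁·M₂)·M₃)·M₄): 31×44 by 44×36 → 31×36, cost 31·44·36 = 49104; cumulative 54002. Total 54002.
Difference: |97580 − 54002| = 43578.

43578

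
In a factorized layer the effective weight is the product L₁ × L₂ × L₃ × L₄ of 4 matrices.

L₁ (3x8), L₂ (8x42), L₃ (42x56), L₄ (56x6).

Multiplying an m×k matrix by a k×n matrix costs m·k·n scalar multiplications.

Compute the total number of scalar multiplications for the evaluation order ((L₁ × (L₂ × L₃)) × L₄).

21168

(L₂ × L₃): 8×42 by 42×56 → 8×56, cost 8·42·56 = 18816
(L₁ × (L₂ × L₃)): 3×8 by 8×56 → 3×56, cost 3·8·56 = 1344; cumulative 20160
((L₁ × (L₂ × L₃)) × L₄): 3×56 by 56×6 → 3×6, cost 3·56·6 = 1008; cumulative 21168
Total: 21168 scalar multiplications.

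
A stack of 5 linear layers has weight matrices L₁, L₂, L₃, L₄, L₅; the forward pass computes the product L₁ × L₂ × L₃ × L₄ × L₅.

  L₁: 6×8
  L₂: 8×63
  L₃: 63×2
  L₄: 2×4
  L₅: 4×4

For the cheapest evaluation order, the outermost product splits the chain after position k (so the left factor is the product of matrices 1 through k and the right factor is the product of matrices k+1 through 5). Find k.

3

Adjacent pairs: L₁L₂ = 6·8·63 = 3024; L₂L₃ = 8·63·2 = 1008; L₃L₄ = 63·2·4 = 504; L₄L₅ = 2·4·4 = 32.
Length 3: L₁..L₃: k=1: 0+1008+6·8·2=1104; k=2: 3024+0+6·63·2=3780 → min 1104 | L₂..L₄: k=2: 0+504+8·63·4=2520; k=3: 1008+0+8·2·4=1072 → min 1072 | L₃..L₅: k=3: 0+32+63·2·4=536; k=4: 504+0+63·4·4=1512 → min 536.
Length 4: L₁..L₄: k=1: 0+1072+6·8·4=1264; k=2: 3024+504+6·63·4=5040; k=3: 1104+0+6·2·4=1152 → min 1152 | L₂..L₅: k=2: 0+536+8·63·4=2552; k=3: 1008+32+8·2·4=1104; k=4: 1072+0+8·4·4=1200 → min 1104.
Top-level splits: k=1: (L₁..L₁)·(L₂..L₅) → 0+1104+6·8·4 = 1296; k=2: (L₁..L₂)·(L₃..L₅) → 3024+536+6·63·4 = 5072; k=3: (L₁..L₃)·(L₄..L₅) → 1104+32+6·2·4 = 1184; k=4: (L₁..L₄)·(L₅..L₅) → 1152+0+6·4·4 = 1248.
Best split is after L₃, i.e. k = 3.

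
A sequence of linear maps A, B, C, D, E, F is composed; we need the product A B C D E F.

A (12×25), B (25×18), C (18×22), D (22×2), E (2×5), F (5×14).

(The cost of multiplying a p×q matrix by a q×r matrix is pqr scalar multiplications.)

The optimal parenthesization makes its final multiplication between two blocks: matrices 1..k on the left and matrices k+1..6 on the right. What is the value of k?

4

Adjacent pairs: AB = 12·25·18 = 5400; BC = 25·18·22 = 9900; CD = 18·22·2 = 792; DE = 22·2·5 = 220; EF = 2·5·14 = 140.
Length 3: A..C: k=1: 0+9900+12·25·22=16500; k=2: 5400+0+12·18·22=10152 → min 10152 | B..D: k=2: 0+792+25·18·2=1692; k=3: 9900+0+25·22·2=11000 → min 1692 | C..E: k=3: 0+220+18·22·5=2200; k=4: 792+0+18·2·5=972 → min 972 | D..F: k=4: 0+140+22·2·14=756; k=5: 220+0+22·5·14=1760 → min 756.
Length 4: A..D: k=1: 0+1692+12·25·2=2292; k=2: 5400+792+12·18·2=6624; k=3: 10152+0+12·22·2=10680 → min 2292 | B..E: k=2: 0+972+25·18·5=3222; k=3: 9900+220+25·22·5=12870; k=4: 1692+0+25·2·5=1942 → min 1942 | C..F: k=3: 0+756+18·22·14=6300; k=4: 792+140+18·2·14=1436; k=5: 972+0+18·5·14=2232 → min 1436.
Length 5: A..E: k=1: 0+1942+12·25·5=3442; k=2: 5400+972+12·18·5=7452; k=3: 10152+220+12·22·5=11692; k=4: 2292+0+12·2·5=2412 → min 2412 | B..F: k=2: 0+1436+25·18·14=7736; k=3: 9900+756+25·22·14=18356; k=4: 1692+140+25·2·14=2532; k=5: 1942+0+25·5·14=3692 → min 2532.
Top-level splits: k=1: (A..A)·(B..F) → 0+2532+12·25·14 = 6732; k=2: (A..B)·(C..F) → 5400+1436+12·18·14 = 9860; k=3: (A..C)·(D..F) → 10152+756+12·22·14 = 14604; k=4: (A..D)·(E..F) → 2292+140+12·2·14 = 2768; k=5: (A..E)·(F..F) → 2412+0+12·5·14 = 3252.
Best split is after D, i.e. k = 4.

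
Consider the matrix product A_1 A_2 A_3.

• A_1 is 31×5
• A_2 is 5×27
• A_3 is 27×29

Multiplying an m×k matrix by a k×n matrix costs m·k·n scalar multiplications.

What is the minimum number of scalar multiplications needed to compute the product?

Order (A_1 (A_2 A_3)): (A_2 A_3): 5×27 by 27×29 → 5×29, cost 5·27·29 = 3915; (A_1 (A_2 A_3)): 31×5 by 5×29 → 31×29, cost 31·5·29 = 4495; cumulative 8410. Total 8410.
Order ((A_1 A_2) A_3): (A_1 A_2): 31×5 by 5×27 → 31×27, cost 31·5·27 = 4185; ((A_1 A_2) A_3): 31×27 by 27×29 → 31×29, cost 31·27·29 = 24273; cumulative 28458. Total 28458.
Minimum: 8410.

8410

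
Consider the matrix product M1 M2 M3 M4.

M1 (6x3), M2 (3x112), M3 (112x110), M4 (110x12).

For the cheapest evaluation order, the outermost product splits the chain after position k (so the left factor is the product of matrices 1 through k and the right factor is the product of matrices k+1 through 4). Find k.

1

Adjacent pairs: M1M2 = 6·3·112 = 2016; M2M3 = 3·112·110 = 36960; M3M4 = 112·110·12 = 147840.
Length 3: M1..M3: k=1: 0+36960+6·3·110=38940; k=2: 2016+0+6·112·110=75936 → min 38940 | M2..M4: k=2: 0+147840+3·112·12=151872; k=3: 36960+0+3·110·12=40920 → min 40920.
Top-level splits: k=1: (M1..M1)·(M2..M4) → 0+40920+6·3·12 = 41136; k=2: (M1..M2)·(M3..M4) → 2016+147840+6·112·12 = 157920; k=3: (M1..M3)·(M4..M4) → 38940+0+6·110·12 = 46860.
Best split is after M1, i.e. k = 1.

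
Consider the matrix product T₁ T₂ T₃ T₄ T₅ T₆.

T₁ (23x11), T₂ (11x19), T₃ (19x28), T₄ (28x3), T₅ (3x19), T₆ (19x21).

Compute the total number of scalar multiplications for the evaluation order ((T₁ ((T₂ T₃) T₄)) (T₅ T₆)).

10181

(T₂ T₃): 11×19 by 19×28 → 11×28, cost 11·19·28 = 5852
((T₂ T₃) T₄): 11×28 by 28×3 → 11×3, cost 11·28·3 = 924; cumulative 6776
(T₁ ((T₂ T₃) T₄)): 23×11 by 11×3 → 23×3, cost 23·11·3 = 759; cumulative 7535
(T₅ T₆): 3×19 by 19×21 → 3×21, cost 3·19·21 = 1197
((T₁ ((T₂ T₃) T₄)) (T₅ T₆)): 23×3 by 3×21 → 23×21, cost 23·3·21 = 1449; cumulative 10181
Total: 10181 scalar multiplications.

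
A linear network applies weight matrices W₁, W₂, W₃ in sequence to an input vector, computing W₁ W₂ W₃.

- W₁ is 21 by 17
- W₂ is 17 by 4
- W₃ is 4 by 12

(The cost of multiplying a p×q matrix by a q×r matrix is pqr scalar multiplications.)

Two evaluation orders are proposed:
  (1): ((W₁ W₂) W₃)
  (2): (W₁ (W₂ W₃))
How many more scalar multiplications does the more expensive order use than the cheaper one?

Order (1) = ((W₁ W₂) W₃): (W₁ W₂): 21×17 by 17×4 → 21×4, cost 21·17·4 = 1428; ((W₁ W₂) W₃): 21×4 by 4×12 → 21×12, cost 21·4·12 = 1008; cumulative 2436. Total 2436.
Order (2) = (W₁ (W₂ W₃)): (W₂ W₃): 17×4 by 4×12 → 17×12, cost 17·4·12 = 816; (W₁ (W₂ W₃)): 21×17 by 17×12 → 21×12, cost 21·17·12 = 4284; cumulative 5100. Total 5100.
Difference: |2436 − 5100| = 2664.

2664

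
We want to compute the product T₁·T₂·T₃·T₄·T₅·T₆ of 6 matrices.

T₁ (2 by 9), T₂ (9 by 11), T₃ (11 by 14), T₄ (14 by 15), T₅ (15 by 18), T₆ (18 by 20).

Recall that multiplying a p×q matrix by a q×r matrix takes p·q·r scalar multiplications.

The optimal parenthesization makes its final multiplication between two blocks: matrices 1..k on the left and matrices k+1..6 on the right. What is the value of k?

Adjacent pairs: T₁T₂ = 2·9·11 = 198; T₂T₃ = 9·11·14 = 1386; T₃T₄ = 11·14·15 = 2310; T₄T₅ = 14·15·18 = 3780; T₅T₆ = 15·18·20 = 5400.
Length 3: T₁..T₃: k=1: 0+1386+2·9·14=1638; k=2: 198+0+2·11·14=506 → min 506 | T₂..T₄: k=2: 0+2310+9·11·15=3795; k=3: 1386+0+9·14·15=3276 → min 3276 | T₃..T₅: k=3: 0+3780+11·14·18=6552; k=4: 2310+0+11·15·18=5280 → min 5280 | T₄..T₆: k=4: 0+5400+14·15·20=9600; k=5: 3780+0+14·18·20=8820 → min 8820.
Length 4: T₁..T₄: k=1: 0+3276+2·9·15=3546; k=2: 198+2310+2·11·15=2838; k=3: 506+0+2·14·15=926 → min 926 | T₂..T₅: k=2: 0+5280+9·11·18=7062; k=3: 1386+3780+9·14·18=7434; k=4: 3276+0+9·15·18=5706 → min 5706 | T₃..T₆: k=3: 0+8820+11·14·20=11900; k=4: 2310+5400+11·15·20=11010; k=5: 5280+0+11·18·20=9240 → min 9240.
Length 5: T₁..T₅: k=1: 0+5706+2·9·18=6030; k=2: 198+5280+2·11·18=5874; k=3: 506+3780+2·14·18=4790; k=4: 926+0+2·15·18=1466 → min 1466 | T₂..T₆: k=2: 0+9240+9·11·20=11220; k=3: 1386+8820+9·14·20=12726; k=4: 3276+5400+9·15·20=11376; k=5: 5706+0+9·18·20=8946 → min 8946.
Top-level splits: k=1: (T₁..T₁)·(T₂..T₆) → 0+8946+2·9·20 = 9306; k=2: (T₁..T₂)·(T₃..T₆) → 198+9240+2·11·20 = 9878; k=3: (T₁..T₃)·(T₄..T₆) → 506+8820+2·14·20 = 9886; k=4: (T₁..T₄)·(T₅..T₆) → 926+5400+2·15·20 = 6926; k=5: (T₁..T₅)·(T₆..T₆) → 1466+0+2·18·20 = 2186.
Best split is after T₅, i.e. k = 5.

5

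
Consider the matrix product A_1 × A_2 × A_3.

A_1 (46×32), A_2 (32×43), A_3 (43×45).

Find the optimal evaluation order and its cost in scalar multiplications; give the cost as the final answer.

(A_1 × (A_2 × A_3)): cost 128160.
((A_1 × A_2) × A_3): cost 152306.
Optimal: (A_1 × (A_2 × A_3)) with cost 128160.

128160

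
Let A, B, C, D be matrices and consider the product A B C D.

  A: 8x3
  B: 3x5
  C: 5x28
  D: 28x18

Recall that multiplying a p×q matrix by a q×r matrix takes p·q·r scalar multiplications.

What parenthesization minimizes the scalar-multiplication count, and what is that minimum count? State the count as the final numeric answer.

Adjacent pairs: AB = 8·3·5 = 120; BC = 3·5·28 = 420; CD = 5·28·18 = 2520.
Length 3: A..C: k=1: 0+420+8·3·28=1092; k=2: 120+0+8·5·28=1240 → min 1092 | B..D: k=2: 0+2520+3·5·18=2790; k=3: 420+0+3·28·18=1932 → min 1932.
Length 4: A..D: k=1: 0+1932+8·3·18=2364; k=2: 120+2520+8·5·18=3360; k=3: 1092+0+8·28·18=5124 → min 2364.
Optimal parenthesization: (A ((B C) D)) with cost 2364.

2364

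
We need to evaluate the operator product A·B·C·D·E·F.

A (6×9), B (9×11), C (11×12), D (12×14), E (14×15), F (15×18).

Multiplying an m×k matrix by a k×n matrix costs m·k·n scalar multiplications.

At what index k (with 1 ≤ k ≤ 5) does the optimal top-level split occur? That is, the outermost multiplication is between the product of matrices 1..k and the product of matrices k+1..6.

5

Adjacent pairs: AB = 6·9·11 = 594; BC = 9·11·12 = 1188; CD = 11·12·14 = 1848; DE = 12·14·15 = 2520; EF = 14·15·18 = 3780.
Length 3: A..C: k=1: 0+1188+6·9·12=1836; k=2: 594+0+6·11·12=1386 → min 1386 | B..D: k=2: 0+1848+9·11·14=3234; k=3: 1188+0+9·12·14=2700 → min 2700 | C..E: k=3: 0+2520+11·12·15=4500; k=4: 1848+0+11·14·15=4158 → min 4158 | D..F: k=4: 0+3780+12·14·18=6804; k=5: 2520+0+12·15·18=5760 → min 5760.
Length 4: A..D: k=1: 0+2700+6·9·14=3456; k=2: 594+1848+6·11·14=3366; k=3: 1386+0+6·12·14=2394 → min 2394 | B..E: k=2: 0+4158+9·11·15=5643; k=3: 1188+2520+9·12·15=5328; k=4: 2700+0+9·14·15=4590 → min 4590 | C..F: k=3: 0+5760+11·12·18=8136; k=4: 1848+3780+11·14·18=8400; k=5: 4158+0+11·15·18=7128 → min 7128.
Length 5: A..E: k=1: 0+4590+6·9·15=5400; k=2: 594+4158+6·11·15=5742; k=3: 1386+2520+6·12·15=4986; k=4: 2394+0+6·14·15=3654 → min 3654 | B..F: k=2: 0+7128+9·11·18=8910; k=3: 1188+5760+9·12·18=8892; k=4: 2700+3780+9·14·18=8748; k=5: 4590+0+9·15·18=7020 → min 7020.
Top-level splits: k=1: (A..A)·(B..F) → 0+7020+6·9·18 = 7992; k=2: (A..B)·(C..F) → 594+7128+6·11·18 = 8910; k=3: (A..C)·(D..F) → 1386+5760+6·12·18 = 8442; k=4: (A..D)·(E..F) → 2394+3780+6·14·18 = 7686; k=5: (A..E)·(F..F) → 3654+0+6·15·18 = 5274.
Best split is after E, i.e. k = 5.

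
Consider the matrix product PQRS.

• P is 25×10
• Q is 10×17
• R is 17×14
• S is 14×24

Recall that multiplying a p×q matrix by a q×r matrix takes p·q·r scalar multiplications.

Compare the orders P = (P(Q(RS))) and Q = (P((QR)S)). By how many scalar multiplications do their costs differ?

Order P = (P(Q(RS))): (RS): 17×14 by 14×24 → 17×24, cost 17·14·24 = 5712; (Q(RS)): 10×17 by 17×24 → 10×24, cost 10·17·24 = 4080; cumulative 9792; (P(Q(RS))): 25×10 by 10×24 → 25×24, cost 25·10·24 = 6000; cumulative 15792. Total 15792.
Order Q = (P((QR)S)): (QR): 10×17 by 17×14 → 10×14, cost 10·17·14 = 2380; ((QR)S): 10×14 by 14×24 → 10×24, cost 10·14·24 = 3360; cumulative 5740; (P((QR)S)): 25×10 by 10×24 → 25×24, cost 25·10·24 = 6000; cumulative 11740. Total 11740.
Difference: |15792 − 11740| = 4052.

4052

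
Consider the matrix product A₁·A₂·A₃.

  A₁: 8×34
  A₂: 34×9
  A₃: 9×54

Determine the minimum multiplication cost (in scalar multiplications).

Order (A₁·(A₂·A₃)): (A₂·A₃): 34×9 by 9×54 → 34×54, cost 34·9·54 = 16524; (A₁·(A₂·A₃)): 8×34 by 34×54 → 8×54, cost 8·34·54 = 14688; cumulative 31212. Total 31212.
Order ((A₁·A₂)·A₃): (A₁·A₂): 8×34 by 34×9 → 8×9, cost 8·34·9 = 2448; ((A₁·A₂)·A₃): 8×9 by 9×54 → 8×54, cost 8·9·54 = 3888; cumulative 6336. Total 6336.
Minimum: 6336.

6336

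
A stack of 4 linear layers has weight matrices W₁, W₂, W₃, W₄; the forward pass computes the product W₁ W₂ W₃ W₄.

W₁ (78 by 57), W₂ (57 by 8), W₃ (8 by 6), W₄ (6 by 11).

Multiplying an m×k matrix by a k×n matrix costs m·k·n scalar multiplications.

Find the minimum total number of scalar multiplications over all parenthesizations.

34560

Adjacent pairs: W₁W₂ = 78·57·8 = 35568; W₂W₃ = 57·8·6 = 2736; W₃W₄ = 8·6·11 = 528.
Length 3: W₁..W₃: k=1: 0+2736+78·57·6=29412; k=2: 35568+0+78·8·6=39312 → min 29412 | W₂..W₄: k=2: 0+528+57·8·11=5544; k=3: 2736+0+57·6·11=6498 → min 5544.
Length 4: W₁..W₄: k=1: 0+5544+78·57·11=54450; k=2: 35568+528+78·8·11=42960; k=3: 29412+0+78·6·11=34560 → min 34560.
Optimal order: ((W₁ (W₂ W₃)) W₄) with cost 34560.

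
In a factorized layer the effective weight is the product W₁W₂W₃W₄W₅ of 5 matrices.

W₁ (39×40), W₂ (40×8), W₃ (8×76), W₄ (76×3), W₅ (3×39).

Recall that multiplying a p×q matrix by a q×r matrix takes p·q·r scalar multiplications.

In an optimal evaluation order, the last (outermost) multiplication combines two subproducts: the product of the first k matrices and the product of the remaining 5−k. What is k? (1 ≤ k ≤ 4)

Adjacent pairs: W₁W₂ = 39·40·8 = 12480; W₂W₃ = 40·8·76 = 24320; W₃W₄ = 8·76·3 = 1824; W₄W₅ = 76·3·39 = 8892.
Length 3: W₁..W₃: k=1: 0+24320+39·40·76=142880; k=2: 12480+0+39·8·76=36192 → min 36192 | W₂..W₄: k=2: 0+1824+40·8·3=2784; k=3: 24320+0+40·76·3=33440 → min 2784 | W₃..W₅: k=3: 0+8892+8·76·39=32604; k=4: 1824+0+8·3·39=2760 → min 2760.
Length 4: W₁..W₄: k=1: 0+2784+39·40·3=7464; k=2: 12480+1824+39·8·3=15240; k=3: 36192+0+39·76·3=45084 → min 7464 | W₂..W₅: k=2: 0+2760+40·8·39=15240; k=3: 24320+8892+40·76·39=151772; k=4: 2784+0+40·3·39=7464 → min 7464.
Top-level splits: k=1: (W₁..W₁)·(W₂..W₅) → 0+7464+39·40·39 = 68304; k=2: (W₁..W₂)·(W₃..W₅) → 12480+2760+39·8·39 = 27408; k=3: (W₁..W₃)·(W₄..W₅) → 36192+8892+39·76·39 = 160680; k=4: (W₁..W₄)·(W₅..W₅) → 7464+0+39·3·39 = 12027.
Best split is after W₄, i.e. k = 4.

4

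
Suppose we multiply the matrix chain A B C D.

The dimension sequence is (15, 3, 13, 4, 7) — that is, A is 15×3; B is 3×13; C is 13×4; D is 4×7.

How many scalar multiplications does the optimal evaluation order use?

555

Adjacent pairs: AB = 15·3·13 = 585; BC = 3·13·4 = 156; CD = 13·4·7 = 364.
Length 3: A..C: k=1: 0+156+15·3·4=336; k=2: 585+0+15·13·4=1365 → min 336 | B..D: k=2: 0+364+3·13·7=637; k=3: 156+0+3·4·7=240 → min 240.
Length 4: A..D: k=1: 0+240+15·3·7=555; k=2: 585+364+15·13·7=2314; k=3: 336+0+15·4·7=756 → min 555.
Optimal order: (A ((B C) D)) with cost 555.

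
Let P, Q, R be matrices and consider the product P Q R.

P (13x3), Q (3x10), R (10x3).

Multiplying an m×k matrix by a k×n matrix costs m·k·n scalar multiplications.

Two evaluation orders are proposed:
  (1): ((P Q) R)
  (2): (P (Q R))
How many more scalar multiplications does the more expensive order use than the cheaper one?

573

Order (1) = ((P Q) R): (P Q): 13×3 by 3×10 → 13×10, cost 13·3·10 = 390; ((P Q) R): 13×10 by 10×3 → 13×3, cost 13·10·3 = 390; cumulative 780. Total 780.
Order (2) = (P (Q R)): (Q R): 3×10 by 10×3 → 3×3, cost 3·10·3 = 90; (P (Q R)): 13×3 by 3×3 → 13×3, cost 13·3·3 = 117; cumulative 207. Total 207.
Difference: |780 − 207| = 573.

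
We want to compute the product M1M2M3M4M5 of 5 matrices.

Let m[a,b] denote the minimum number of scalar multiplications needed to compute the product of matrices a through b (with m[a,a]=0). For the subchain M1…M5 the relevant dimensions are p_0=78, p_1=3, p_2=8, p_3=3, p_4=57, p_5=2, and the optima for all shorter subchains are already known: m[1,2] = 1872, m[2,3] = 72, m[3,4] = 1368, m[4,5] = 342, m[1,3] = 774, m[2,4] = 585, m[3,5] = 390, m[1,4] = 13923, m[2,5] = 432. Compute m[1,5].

900

m[1,5] = min over k∈[1,4] of m[1,k]+m[k+1,5]+p_{0}·p_k·p_{5}.
k=1: 0 + 432 + 78·3·2 = 900; k=2: 1872 + 390 + 78·8·2 = 3510; k=3: 774 + 342 + 78·3·2 = 1584; k=4: 13923 + 0 + 78·57·2 = 22815.
Minimum: 900 at k=1.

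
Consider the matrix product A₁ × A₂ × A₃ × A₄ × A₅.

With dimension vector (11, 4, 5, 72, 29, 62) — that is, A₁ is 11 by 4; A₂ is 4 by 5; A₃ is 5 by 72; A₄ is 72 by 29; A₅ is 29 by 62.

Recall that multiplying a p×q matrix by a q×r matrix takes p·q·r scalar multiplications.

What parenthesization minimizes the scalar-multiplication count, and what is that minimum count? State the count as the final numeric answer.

Adjacent pairs: A₁A₂ = 11·4·5 = 220; A₂A₃ = 4·5·72 = 1440; A₃A₄ = 5·72·29 = 10440; A₄A₅ = 72·29·62 = 129456.
Length 3: A₁..A₃: k=1: 0+1440+11·4·72=4608; k=2: 220+0+11·5·72=4180 → min 4180 | A₂..A₄: k=2: 0+10440+4·5·29=11020; k=3: 1440+0+4·72·29=9792 → min 9792 | A₃..A₅: k=3: 0+129456+5·72·62=151776; k=4: 10440+0+5·29·62=19430 → min 19430.
Length 4: A₁..A₄: k=1: 0+9792+11·4·29=11068; k=2: 220+10440+11·5·29=12255; k=3: 4180+0+11·72·29=27148 → min 11068 | A₂..A₅: k=2: 0+19430+4·5·62=20670; k=3: 1440+129456+4·72·62=148752; k=4: 9792+0+4·29·62=16984 → min 16984.
Length 5: A₁..A₅: k=1: 0+16984+11·4·62=19712; k=2: 220+19430+11·5·62=23060; k=3: 4180+129456+11·72·62=182740; k=4: 11068+0+11·29·62=30846 → min 19712.
Optimal parenthesization: (A₁ × (((A₂ × A₃) × A₄) × A₅)) with cost 19712.

19712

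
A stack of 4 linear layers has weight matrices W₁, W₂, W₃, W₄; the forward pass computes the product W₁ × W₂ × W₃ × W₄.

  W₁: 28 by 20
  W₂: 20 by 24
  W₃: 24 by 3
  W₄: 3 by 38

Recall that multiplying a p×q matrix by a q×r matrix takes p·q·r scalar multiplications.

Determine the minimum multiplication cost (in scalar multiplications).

6312

Adjacent pairs: W₁W₂ = 28·20·24 = 13440; W₂W₃ = 20·24·3 = 1440; W₃W₄ = 24·3·38 = 2736.
Length 3: W₁..W₃: k=1: 0+1440+28·20·3=3120; k=2: 13440+0+28·24·3=15456 → min 3120 | W₂..W₄: k=2: 0+2736+20·24·38=20976; k=3: 1440+0+20·3·38=3720 → min 3720.
Length 4: W₁..W₄: k=1: 0+3720+28·20·38=25000; k=2: 13440+2736+28·24·38=41712; k=3: 3120+0+28·3·38=6312 → min 6312.
Optimal order: ((W₁ × (W₂ × W₃)) × W₄) with cost 6312.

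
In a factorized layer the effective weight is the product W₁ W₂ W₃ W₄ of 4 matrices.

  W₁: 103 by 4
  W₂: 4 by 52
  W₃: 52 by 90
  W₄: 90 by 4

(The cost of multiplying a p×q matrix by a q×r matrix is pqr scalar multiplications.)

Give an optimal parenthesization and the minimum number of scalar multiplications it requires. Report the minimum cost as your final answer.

Adjacent pairs: W₁W₂ = 103·4·52 = 21424; W₂W₃ = 4·52·90 = 18720; W₃W₄ = 52·90·4 = 18720.
Length 3: W₁..W₃: k=1: 0+18720+103·4·90=55800; k=2: 21424+0+103·52·90=503464 → min 55800 | W₂..W₄: k=2: 0+18720+4·52·4=19552; k=3: 18720+0+4·90·4=20160 → min 19552.
Length 4: W₁..W₄: k=1: 0+19552+103·4·4=21200; k=2: 21424+18720+103·52·4=61568; k=3: 55800+0+103·90·4=92880 → min 21200.
Optimal parenthesization: (W₁ (W₂ (W₃ W₄))) with cost 21200.

21200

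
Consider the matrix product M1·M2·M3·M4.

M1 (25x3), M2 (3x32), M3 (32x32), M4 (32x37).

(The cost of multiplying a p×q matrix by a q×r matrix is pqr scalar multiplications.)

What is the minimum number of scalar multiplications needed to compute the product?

Adjacent pairs: M1M2 = 25·3·32 = 2400; M2M3 = 3·32·32 = 3072; M3M4 = 32·32·37 = 37888.
Length 3: M1..M3: k=1: 0+3072+25·3·32=5472; k=2: 2400+0+25·32·32=28000 → min 5472 | M2..M4: k=2: 0+37888+3·32·37=41440; k=3: 3072+0+3·32·37=6624 → min 6624.
Length 4: M1..M4: k=1: 0+6624+25·3·37=9399; k=2: 2400+37888+25·32·37=69888; k=3: 5472+0+25·32·37=35072 → min 9399.
Optimal order: (M1·((M2·M3)·M4)) with cost 9399.

9399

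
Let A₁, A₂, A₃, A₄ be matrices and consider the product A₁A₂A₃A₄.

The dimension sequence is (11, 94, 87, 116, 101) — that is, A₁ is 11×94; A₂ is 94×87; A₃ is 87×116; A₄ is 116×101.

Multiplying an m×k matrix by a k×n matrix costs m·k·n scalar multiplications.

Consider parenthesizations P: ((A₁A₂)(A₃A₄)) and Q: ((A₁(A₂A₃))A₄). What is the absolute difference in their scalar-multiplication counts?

Order P = ((A₁A₂)(A₃A₄)): (A₁A₂): 11×94 by 94×87 → 11×87, cost 11·94·87 = 89958; (A₃A₄): 87×116 by 116×101 → 87×101, cost 87·116·101 = 1019292; ((A₁A₂)(A₃A₄)): 11×87 by 87×101 → 11×101, cost 11·87·101 = 96657; cumulative 1205907. Total 1205907.
Order Q = ((A₁(A₂A₃))A₄): (A₂A₃): 94×87 by 87×116 → 94×116, cost 94·87·116 = 948648; (A₁(A₂A₃)): 11×94 by 94×116 → 11×116, cost 11·94·116 = 119944; cumulative 1068592; ((A₁(A₂A₃))A₄): 11×116 by 116×101 → 11×101, cost 11·116·101 = 128876; cumulative 1197468. Total 1197468.
Difference: |1205907 − 1197468| = 8439.

8439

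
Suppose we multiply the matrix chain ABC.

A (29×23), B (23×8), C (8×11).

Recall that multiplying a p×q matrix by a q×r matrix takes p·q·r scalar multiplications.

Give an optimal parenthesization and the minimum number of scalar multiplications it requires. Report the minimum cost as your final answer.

(A(BC)): cost 9361.
((AB)C): cost 7888.
Optimal: ((AB)C) with cost 7888.

7888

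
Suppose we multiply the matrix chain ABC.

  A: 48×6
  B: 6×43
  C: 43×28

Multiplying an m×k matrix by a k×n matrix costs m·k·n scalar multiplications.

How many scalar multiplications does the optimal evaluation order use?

Order (A(BC)): (BC): 6×43 by 43×28 → 6×28, cost 6·43·28 = 7224; (A(BC)): 48×6 by 6×28 → 48×28, cost 48·6·28 = 8064; cumulative 15288. Total 15288.
Order ((AB)C): (AB): 48×6 by 6×43 → 48×43, cost 48·6·43 = 12384; ((AB)C): 48×43 by 43×28 → 48×28, cost 48·43·28 = 57792; cumulative 70176. Total 70176.
Minimum: 15288.

15288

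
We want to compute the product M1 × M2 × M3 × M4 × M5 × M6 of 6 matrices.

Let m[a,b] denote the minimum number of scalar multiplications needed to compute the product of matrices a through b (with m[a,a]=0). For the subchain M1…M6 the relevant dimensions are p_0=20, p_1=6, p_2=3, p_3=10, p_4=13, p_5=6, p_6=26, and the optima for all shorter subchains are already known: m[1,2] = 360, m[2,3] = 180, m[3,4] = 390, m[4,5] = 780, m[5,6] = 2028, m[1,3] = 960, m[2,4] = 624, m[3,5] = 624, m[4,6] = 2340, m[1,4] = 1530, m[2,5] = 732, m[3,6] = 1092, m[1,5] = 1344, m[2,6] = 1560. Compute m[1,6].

m[1,6] = min over k∈[1,5] of m[1,k]+m[k+1,6]+p_{0}·p_k·p_{6}.
k=1: 0 + 1560 + 20·6·26 = 4680; k=2: 360 + 1092 + 20·3·26 = 3012; k=3: 960 + 2340 + 20·10·26 = 8500; k=4: 1530 + 2028 + 20·13·26 = 10318; k=5: 1344 + 0 + 20·6·26 = 4464.
Minimum: 3012 at k=2.

3012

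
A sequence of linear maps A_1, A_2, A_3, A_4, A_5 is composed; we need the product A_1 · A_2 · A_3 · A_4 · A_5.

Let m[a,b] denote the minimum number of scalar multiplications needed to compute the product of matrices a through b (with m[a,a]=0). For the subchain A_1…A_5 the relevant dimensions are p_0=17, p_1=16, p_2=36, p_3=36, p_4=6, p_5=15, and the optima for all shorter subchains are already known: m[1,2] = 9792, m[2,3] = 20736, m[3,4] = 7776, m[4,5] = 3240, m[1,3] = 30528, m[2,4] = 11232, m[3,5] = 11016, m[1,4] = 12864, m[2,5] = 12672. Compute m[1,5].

14394

m[1,5] = min over k∈[1,4] of m[1,k]+m[k+1,5]+p_{0}·p_k·p_{5}.
k=1: 0 + 12672 + 17·16·15 = 16752; k=2: 9792 + 11016 + 17·36·15 = 29988; k=3: 30528 + 3240 + 17·36·15 = 42948; k=4: 12864 + 0 + 17·6·15 = 14394.
Minimum: 14394 at k=4.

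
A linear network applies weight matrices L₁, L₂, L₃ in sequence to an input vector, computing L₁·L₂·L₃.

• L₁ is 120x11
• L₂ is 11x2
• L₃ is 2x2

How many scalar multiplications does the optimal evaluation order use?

2684

Order (L₁·(L₂·L₃)): (L₂·L₃): 11×2 by 2×2 → 11×2, cost 11·2·2 = 44; (L₁·(L₂·L₃)): 120×11 by 11×2 → 120×2, cost 120·11·2 = 2640; cumulative 2684. Total 2684.
Order ((L₁·L₂)·L₃): (L₁·L₂): 120×11 by 11×2 → 120×2, cost 120·11·2 = 2640; ((L₁·L₂)·L₃): 120×2 by 2×2 → 120×2, cost 120·2·2 = 480; cumulative 3120. Total 3120.
Minimum: 2684.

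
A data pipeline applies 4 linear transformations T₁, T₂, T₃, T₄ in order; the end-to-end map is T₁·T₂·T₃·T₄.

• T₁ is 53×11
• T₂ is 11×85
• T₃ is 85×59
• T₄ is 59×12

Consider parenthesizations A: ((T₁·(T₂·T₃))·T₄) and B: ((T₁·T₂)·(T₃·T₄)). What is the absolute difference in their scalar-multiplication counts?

Order A = ((T₁·(T₂·T₃))·T₄): (T₂·T₃): 11×85 by 85×59 → 11×59, cost 11·85·59 = 55165; (T₁·(T₂·T₃)): 53×11 by 11×59 → 53×59, cost 53·11·59 = 34397; cumulative 89562; ((T₁·(T₂·T₃))·T₄): 53×59 by 59×12 → 53×12, cost 53·59·12 = 37524; cumulative 127086. Total 127086.
Order B = ((T₁·T₂)·(T₃·T₄)): (T₁·T₂): 53×11 by 11×85 → 53×85, cost 53·11·85 = 49555; (T₃·T₄): 85×59 by 59×12 → 85×12, cost 85·59·12 = 60180; ((T₁·T₂)·(T₃·T₄)): 53×85 by 85×12 → 53×12, cost 53·85·12 = 54060; cumulative 163795. Total 163795.
Difference: |127086 − 163795| = 36709.

36709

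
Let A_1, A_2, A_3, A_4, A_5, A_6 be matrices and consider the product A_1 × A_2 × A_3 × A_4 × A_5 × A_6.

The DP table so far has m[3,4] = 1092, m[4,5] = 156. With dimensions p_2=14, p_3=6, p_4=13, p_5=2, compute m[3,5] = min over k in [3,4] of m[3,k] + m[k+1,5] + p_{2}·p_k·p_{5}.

324

m[3,5] = min over k∈[3,4] of m[3,k]+m[k+1,5]+p_{2}·p_k·p_{5}.
k=3: 0 + 156 + 14·6·2 = 324; k=4: 1092 + 0 + 14·13·2 = 1456.
Minimum: 324 at k=3.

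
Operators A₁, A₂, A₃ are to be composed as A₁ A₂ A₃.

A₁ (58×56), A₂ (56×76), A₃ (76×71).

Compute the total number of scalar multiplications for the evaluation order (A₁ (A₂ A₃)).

(A₂ A₃): 56×76 by 76×71 → 56×71, cost 56·76·71 = 302176
(A₁ (A₂ A₃)): 58×56 by 56×71 → 58×71, cost 58·56·71 = 230608; cumulative 532784
Total: 532784 scalar multiplications.

532784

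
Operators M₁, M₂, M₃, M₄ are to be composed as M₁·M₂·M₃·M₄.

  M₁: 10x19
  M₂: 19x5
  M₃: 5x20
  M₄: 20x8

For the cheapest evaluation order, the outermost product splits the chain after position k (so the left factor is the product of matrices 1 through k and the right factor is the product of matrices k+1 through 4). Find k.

2

Adjacent pairs: M₁M₂ = 10·19·5 = 950; M₂M₃ = 19·5·20 = 1900; M₃M₄ = 5·20·8 = 800.
Length 3: M₁..M₃: k=1: 0+1900+10·19·20=5700; k=2: 950+0+10·5·20=1950 → min 1950 | M₂..M₄: k=2: 0+800+19·5·8=1560; k=3: 1900+0+19·20·8=4940 → min 1560.
Top-level splits: k=1: (M₁..M₁)·(M₂..M₄) → 0+1560+10·19·8 = 3080; k=2: (M₁..M₂)·(M₃..M₄) → 950+800+10·5·8 = 2150; k=3: (M₁..M₃)·(M₄..M₄) → 1950+0+10·20·8 = 3550.
Best split is after M₂, i.e. k = 2.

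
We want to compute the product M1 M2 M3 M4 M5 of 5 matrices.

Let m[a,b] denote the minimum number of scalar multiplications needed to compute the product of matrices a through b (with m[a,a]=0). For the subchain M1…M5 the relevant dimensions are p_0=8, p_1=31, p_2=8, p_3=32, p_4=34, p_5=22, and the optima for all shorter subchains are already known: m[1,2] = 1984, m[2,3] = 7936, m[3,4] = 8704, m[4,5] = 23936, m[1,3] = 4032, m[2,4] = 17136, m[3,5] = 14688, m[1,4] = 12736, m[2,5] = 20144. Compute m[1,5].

18080

m[1,5] = min over k∈[1,4] of m[1,k]+m[k+1,5]+p_{0}·p_k·p_{5}.
k=1: 0 + 20144 + 8·31·22 = 25600; k=2: 1984 + 14688 + 8·8·22 = 18080; k=3: 4032 + 23936 + 8·32·22 = 33600; k=4: 12736 + 0 + 8·34·22 = 18720.
Minimum: 18080 at k=2.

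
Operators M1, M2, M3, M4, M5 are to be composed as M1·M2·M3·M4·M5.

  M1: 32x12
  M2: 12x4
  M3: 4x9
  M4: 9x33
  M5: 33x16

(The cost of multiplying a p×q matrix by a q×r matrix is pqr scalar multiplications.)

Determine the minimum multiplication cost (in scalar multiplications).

Adjacent pairs: M1M2 = 32·12·4 = 1536; M2M3 = 12·4·9 = 432; M3M4 = 4·9·33 = 1188; M4M5 = 9·33·16 = 4752.
Length 3: M1..M3: k=1: 0+432+32·12·9=3888; k=2: 1536+0+32·4·9=2688 → min 2688 | M2..M4: k=2: 0+1188+12·4·33=2772; k=3: 432+0+12·9·33=3996 → min 2772 | M3..M5: k=3: 0+4752+4·9·16=5328; k=4: 1188+0+4·33·16=3300 → min 3300.
Length 4: M1..M4: k=1: 0+2772+32·12·33=15444; k=2: 1536+1188+32·4·33=6948; k=3: 2688+0+32·9·33=12192 → min 6948 | M2..M5: k=2: 0+3300+12·4·16=4068; k=3: 432+4752+12·9·16=6912; k=4: 2772+0+12·33·16=9108 → min 4068.
Length 5: M1..M5: k=1: 0+4068+32·12·16=10212; k=2: 1536+3300+32·4·16=6884; k=3: 2688+4752+32·9·16=12048; k=4: 6948+0+32·33·16=23844 → min 6884.
Optimal order: ((M1·M2)·((M3·M4)·M5)) with cost 6884.

6884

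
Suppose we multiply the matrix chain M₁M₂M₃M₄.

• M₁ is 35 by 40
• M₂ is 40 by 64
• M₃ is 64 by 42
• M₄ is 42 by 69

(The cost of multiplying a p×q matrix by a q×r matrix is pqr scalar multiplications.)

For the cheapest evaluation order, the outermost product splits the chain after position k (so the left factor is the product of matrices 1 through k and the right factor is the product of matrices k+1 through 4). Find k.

3

Adjacent pairs: M₁M₂ = 35·40·64 = 89600; M₂M₃ = 40·64·42 = 107520; M₃M₄ = 64·42·69 = 185472.
Length 3: M₁..M₃: k=1: 0+107520+35·40·42=166320; k=2: 89600+0+35·64·42=183680 → min 166320 | M₂..M₄: k=2: 0+185472+40·64·69=362112; k=3: 107520+0+40·42·69=223440 → min 223440.
Top-level splits: k=1: (M₁..M₁)·(M₂..M₄) → 0+223440+35·40·69 = 320040; k=2: (M₁..M₂)·(M₃..M₄) → 89600+185472+35·64·69 = 429632; k=3: (M₁..M₃)·(M₄..M₄) → 166320+0+35·42·69 = 267750.
Best split is after M₃, i.e. k = 3.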